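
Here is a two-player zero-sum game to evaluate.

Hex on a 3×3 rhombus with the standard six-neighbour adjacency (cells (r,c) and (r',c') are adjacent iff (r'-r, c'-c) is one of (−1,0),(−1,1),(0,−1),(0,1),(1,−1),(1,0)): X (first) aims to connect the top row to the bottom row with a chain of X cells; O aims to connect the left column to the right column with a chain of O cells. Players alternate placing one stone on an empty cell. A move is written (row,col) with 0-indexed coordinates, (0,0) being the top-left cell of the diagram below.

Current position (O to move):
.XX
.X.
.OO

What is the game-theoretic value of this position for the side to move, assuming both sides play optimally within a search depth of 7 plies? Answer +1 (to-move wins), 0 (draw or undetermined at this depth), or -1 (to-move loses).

value(.XX/.X./.OO, O) = +1

ply 1, O at .XX/.X./.OO | (0,0)=-1→OXX/.X./.OO; (1,0)=-1→.XX/OX./.OO; (1,2)=-1→.XX/.XO/.OO; (2,0)=+1→.XX/.X./OOO*
ply 2: .XX/.X./OOO is terminal -1 (X); from .XX/.X./.OO depth 7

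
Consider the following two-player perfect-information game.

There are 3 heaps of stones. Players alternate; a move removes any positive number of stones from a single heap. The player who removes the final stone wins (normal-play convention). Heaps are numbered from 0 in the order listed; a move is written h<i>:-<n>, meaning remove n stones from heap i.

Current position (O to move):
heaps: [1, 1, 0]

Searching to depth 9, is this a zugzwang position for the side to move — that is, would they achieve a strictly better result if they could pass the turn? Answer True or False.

zugzwang((1,1,0), O) = True

p1 O@[(1,1,0)]: h0:-1[(0,1,0)]-1* h1:-1[(1,0,0)]-1
p2 X@[(0,1,0)]: h1:-1[(0,0,0)]+1*
p3 O@[(0,0,0)] terminal -1; root [(1,1,0)] d9
suppose O passes — search the same position with X to move:
pass> p1 X@[(1,1,0)]: h0:-1[(0,1,0)]-1* h1:-1[(1,0,0)]-1
pass> p2 O@[(0,1,0)]: h1:-1[(0,0,0)]+1*
pass> p3 X@[(0,0,0)] terminal -1; root [(1,1,0)] d9
for O: play -1, pass +1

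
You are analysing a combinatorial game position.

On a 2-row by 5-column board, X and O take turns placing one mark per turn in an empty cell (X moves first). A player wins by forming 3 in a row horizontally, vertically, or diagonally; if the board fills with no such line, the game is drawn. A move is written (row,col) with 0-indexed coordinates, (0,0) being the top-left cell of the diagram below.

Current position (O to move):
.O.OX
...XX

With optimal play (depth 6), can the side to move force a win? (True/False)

ply 1, O at .O.OX/...XX | (0,0)=-1→OO.OX/...XX; (0,2)=+1→.OOOX/...XX*; (1,0)=-1→.O.OX/O..XX; (1,1)=-1→.O.OX/.O.XX; (1,2)=+0→.O.OX/..OXX
ply 2: .OOOX/...XX is terminal -1 (X); from .O.OX/...XX depth 6

O winning at [.O.OX/...XX]: True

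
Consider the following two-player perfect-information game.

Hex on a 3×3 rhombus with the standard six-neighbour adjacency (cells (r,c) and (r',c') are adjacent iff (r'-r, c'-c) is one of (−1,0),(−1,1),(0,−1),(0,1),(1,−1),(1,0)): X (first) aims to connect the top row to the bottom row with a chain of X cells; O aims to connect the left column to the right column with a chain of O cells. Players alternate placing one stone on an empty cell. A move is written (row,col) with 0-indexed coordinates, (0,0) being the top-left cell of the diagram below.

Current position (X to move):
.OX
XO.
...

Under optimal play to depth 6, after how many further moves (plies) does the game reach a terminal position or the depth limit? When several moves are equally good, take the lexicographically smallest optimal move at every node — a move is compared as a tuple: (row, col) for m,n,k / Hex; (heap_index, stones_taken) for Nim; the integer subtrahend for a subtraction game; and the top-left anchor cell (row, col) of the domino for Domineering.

PV length from [.OX/XO./...]: 3 plies

ply 1, X at .OX/XO./... | (0,0)=+1→XOX/XO./...*; (1,2)=+1→.OX/XOX/...; (2,0)=+1→.OX/XO./X..; (2,1)=-1→.OX/XO./.X.; (2,2)=-1→.OX/XO./..X
ply 2, O at XOX/XO./... | (1,2)=-1→XOX/XOO/...*; (2,0)=-1→XOX/XO./O..; (2,1)=-1→XOX/XO./.O.; (2,2)=-1→XOX/XO./..O
ply 3, X at XOX/XOO/... | (2,0)=+1→XOX/XOO/X..*; (2,1)=-1→XOX/XOO/.X.; (2,2)=-1→XOX/XOO/..X
ply 4: XOX/XOO/X.. is terminal -1 (O); from .OX/XO./... depth 6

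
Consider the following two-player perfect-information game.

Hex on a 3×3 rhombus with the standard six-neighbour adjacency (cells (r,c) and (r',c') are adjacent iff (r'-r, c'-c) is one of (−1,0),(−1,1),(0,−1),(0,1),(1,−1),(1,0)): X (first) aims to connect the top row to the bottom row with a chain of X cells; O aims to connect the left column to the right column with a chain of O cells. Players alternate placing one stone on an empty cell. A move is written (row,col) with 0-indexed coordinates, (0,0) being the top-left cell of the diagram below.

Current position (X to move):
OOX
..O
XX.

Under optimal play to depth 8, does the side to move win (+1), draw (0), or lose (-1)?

value(OOX/..O/XX., X) = +1

ply 1, X at OOX/..O/XX. | (1,0)=-1→OOX/X.O/XX.; (1,1)=+1→OOX/.XO/XX.*; (2,2)=-1→OOX/..O/XXX
ply 2: OOX/.XO/XX. is terminal -1 (O); from OOX/..O/XX. depth 8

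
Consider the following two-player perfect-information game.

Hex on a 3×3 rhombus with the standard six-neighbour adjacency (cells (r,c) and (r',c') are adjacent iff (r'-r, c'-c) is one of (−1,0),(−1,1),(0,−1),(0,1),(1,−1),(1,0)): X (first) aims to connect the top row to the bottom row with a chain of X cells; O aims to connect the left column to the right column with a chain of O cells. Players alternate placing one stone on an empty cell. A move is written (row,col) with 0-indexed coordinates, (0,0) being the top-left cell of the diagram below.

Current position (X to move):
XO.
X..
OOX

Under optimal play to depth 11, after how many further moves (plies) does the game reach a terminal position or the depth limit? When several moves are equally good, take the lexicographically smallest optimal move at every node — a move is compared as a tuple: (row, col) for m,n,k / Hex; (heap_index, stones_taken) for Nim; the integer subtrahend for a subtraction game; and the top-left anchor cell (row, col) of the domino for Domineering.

p1 X@[XO./X../OOX]: (0,2)[XOX/X../OOX]-1 (1,1)[XO./XX./OOX]-1 (1,2)[XO./X.X/OOX]+1*
p2 O@[XO./X.X/OOX]: (0,2)[XOO/X.X/OOX]-1* (1,1)[XO./XOX/OOX]-1
p3 X@[XOO/X.X/OOX]: (1,1)[XOO/XXX/OOX]+1*
p4 O@[XOO/XXX/OOX] terminal -1; root [XO./X../OOX] d11

PV length from [XO./X../OOX]: 3 plies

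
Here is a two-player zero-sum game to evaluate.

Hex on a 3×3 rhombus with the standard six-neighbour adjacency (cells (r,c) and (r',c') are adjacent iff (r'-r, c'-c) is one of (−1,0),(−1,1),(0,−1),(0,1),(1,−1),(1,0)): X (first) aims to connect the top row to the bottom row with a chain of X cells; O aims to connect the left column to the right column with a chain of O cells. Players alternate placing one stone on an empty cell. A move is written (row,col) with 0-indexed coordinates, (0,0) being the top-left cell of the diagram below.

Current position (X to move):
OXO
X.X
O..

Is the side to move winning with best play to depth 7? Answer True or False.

X winning at [OXO/X.X/O..]: True

p1 X@[OXO/X.X/O..]: (1,1)[OXO/XXX/O..]+1* (2,1)[OXO/X.X/OX.]-1 (2,2)[OXO/X.X/O.X]-1
p2 O@[OXO/XXX/O..]: (2,1)[OXO/XXX/OO.]-1* (2,2)[OXO/XXX/O.O]-1
p3 X@[OXO/XXX/OO.]: (2,2)[OXO/XXX/OOX]+1*
p4 O@[OXO/XXX/OOX] terminal -1; root [OXO/X.X/O..] d7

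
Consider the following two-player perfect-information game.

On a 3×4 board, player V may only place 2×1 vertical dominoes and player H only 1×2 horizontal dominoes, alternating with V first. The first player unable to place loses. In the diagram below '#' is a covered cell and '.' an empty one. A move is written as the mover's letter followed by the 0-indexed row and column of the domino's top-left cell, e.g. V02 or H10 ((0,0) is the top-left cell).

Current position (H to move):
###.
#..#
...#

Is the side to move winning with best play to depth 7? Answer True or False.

H winning at [###./#..#/...#]: True

ply 1, H at ###./#..#/...# | H11=+1→###./####/...#*; H20=-1→###./#..#/##.#; H21=+1→###./#..#/.###
ply 2: ###./####/...# is terminal -1 (V); from ###./#..#/...# depth 7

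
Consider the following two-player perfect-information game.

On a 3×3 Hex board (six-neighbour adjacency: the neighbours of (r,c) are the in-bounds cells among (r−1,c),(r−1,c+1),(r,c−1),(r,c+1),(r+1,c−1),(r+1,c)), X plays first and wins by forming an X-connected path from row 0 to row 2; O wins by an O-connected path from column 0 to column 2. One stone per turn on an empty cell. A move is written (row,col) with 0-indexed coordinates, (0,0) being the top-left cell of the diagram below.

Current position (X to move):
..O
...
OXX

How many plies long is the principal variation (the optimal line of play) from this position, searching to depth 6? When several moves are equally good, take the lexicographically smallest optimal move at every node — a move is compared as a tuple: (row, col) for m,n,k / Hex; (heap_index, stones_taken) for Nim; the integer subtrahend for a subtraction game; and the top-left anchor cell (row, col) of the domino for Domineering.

[..O/.../OXX] X move#1: (0,0):-1/X.O/.../OXX*, (0,1):-1/.XO/.../OXX, (1,0):-1/..O/X../OXX, (1,1):-1/..O/.X./OXX, (1,2):-1/..O/..X/OXX
[X.O/.../OXX] O move#2: (0,1):+1/XOO/.../OXX*, (1,0):+1/X.O/O../OXX, (1,1):+1/X.O/.O./OXX, (1,2):-1/X.O/..O/OXX
[XOO/.../OXX] X move#3: (1,0):-1/XOO/X../OXX*, (1,1):-1/XOO/.X./OXX, (1,2):-1/XOO/..X/OXX
[XOO/X../OXX] O move#4: (1,1):+1/XOO/XO./OXX*, (1,2):-1/XOO/X.O/OXX
[XOO/XO./OXX] end (terminal -1, X#5); searched ..O/.../OXX to 6

PV length from [..O/.../OXX]: 4 plies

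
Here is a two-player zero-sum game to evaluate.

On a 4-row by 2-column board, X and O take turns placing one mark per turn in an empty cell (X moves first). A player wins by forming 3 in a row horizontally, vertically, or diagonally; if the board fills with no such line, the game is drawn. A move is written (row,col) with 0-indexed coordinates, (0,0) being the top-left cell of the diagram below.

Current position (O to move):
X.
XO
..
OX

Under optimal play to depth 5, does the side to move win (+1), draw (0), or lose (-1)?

value(X./XO/../OX, O) = 0

[X./XO/../OX] O move#1: (0,1):-1/XO/XO/../OX, (2,0):+0/X./XO/O./OX*, (2,1):-1/X./XO/.O/OX
[X./XO/O./OX] X move#2: (0,1):+0/XX/XO/O./OX*, (2,1):+0/X./XO/OX/OX
[XX/XO/O./OX] O move#3: (2,1):+0/XX/XO/OO/OX*
[XX/XO/OO/OX] end (terminal +0, X#4); searched X./XO/../OX to 5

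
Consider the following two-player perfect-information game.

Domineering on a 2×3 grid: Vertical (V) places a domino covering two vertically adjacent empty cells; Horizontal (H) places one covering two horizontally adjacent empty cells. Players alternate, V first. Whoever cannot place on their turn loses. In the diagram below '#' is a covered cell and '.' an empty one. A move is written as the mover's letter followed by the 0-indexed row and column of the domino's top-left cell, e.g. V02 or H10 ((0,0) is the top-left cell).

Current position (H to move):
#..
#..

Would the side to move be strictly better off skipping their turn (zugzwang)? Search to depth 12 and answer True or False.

p1 H@[#../#..]: H01[###/#..]+1* H11[#../###]+1
p2 V@[###/#..] terminal -1; root [#../#..] d12
if H skipped the turn, V would face:
~ p1 V@[#../#..]: V01[##./##.]+1* V02[#.#/#.#]+1
~ p2 H@[##./##.] terminal -1; root [#../#..] d12
compare (H): move=+1 vs pass=-1

zugzwang(#../#.., H) = False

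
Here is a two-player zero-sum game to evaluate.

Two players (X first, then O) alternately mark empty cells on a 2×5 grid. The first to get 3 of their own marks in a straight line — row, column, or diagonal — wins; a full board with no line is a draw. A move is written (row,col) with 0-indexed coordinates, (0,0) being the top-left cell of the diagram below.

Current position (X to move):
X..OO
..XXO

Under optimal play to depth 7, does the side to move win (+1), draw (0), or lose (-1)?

value(X..OO/..XXO, X) = +1

[X..OO/..XXO] X move#1: (0,1):-1/XX.OO/..XXO, (0,2):+1/X.XOO/..XXO*, (1,0):-1/X..OO/X.XXO, (1,1):+1/X..OO/.XXXO
[X.XOO/..XXO] O move#2: (0,1):-1/XOXOO/..XXO*, (1,0):-1/X.XOO/O.XXO, (1,1):-1/X.XOO/.OXXO
[XOXOO/..XXO] X move#3: (1,0):+0/XOXOO/X.XXO, (1,1):+1/XOXOO/.XXXO*
[XOXOO/.XXXO] end (terminal -1, O#4); searched X..OO/..XXO to 7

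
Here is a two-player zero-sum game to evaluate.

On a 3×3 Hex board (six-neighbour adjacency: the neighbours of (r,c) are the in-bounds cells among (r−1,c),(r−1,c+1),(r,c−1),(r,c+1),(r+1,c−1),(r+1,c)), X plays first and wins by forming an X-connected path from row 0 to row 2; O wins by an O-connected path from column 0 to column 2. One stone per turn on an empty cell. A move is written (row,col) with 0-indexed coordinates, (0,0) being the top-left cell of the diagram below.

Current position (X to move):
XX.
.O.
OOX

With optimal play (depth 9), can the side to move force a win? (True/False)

X winning at [XX./.O./OOX]: False

[XX./.O./OOX] X move#1: (0,2):-1/XXX/.O./OOX*, (1,0):-1/XX./XO./OOX, (1,2):-1/XX./.OX/OOX
[XXX/.O./OOX] O move#2: (1,0):-1/XXX/OO./OOX, (1,2):+1/XXX/.OO/OOX*
[XXX/.OO/OOX] end (terminal -1, X#3); searched XX./.O./OOX to 9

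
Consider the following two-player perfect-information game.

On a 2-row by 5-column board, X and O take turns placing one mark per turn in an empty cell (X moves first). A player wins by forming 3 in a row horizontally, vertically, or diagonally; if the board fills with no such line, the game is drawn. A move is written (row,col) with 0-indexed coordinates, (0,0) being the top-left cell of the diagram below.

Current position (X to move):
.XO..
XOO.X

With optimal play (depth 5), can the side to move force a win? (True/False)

X winning at [.XO../XOO.X]: False

[.XO../XOO.X] X move#1: (0,0):-1/XXO../XOO.X, (0,3):-1/.XOX./XOO.X, (0,4):-1/.XO.X/XOO.X, (1,3):+0/.XO../XOOXX*
[.XO../XOOXX] O move#2: (0,0):+0/OXO../XOOXX*, (0,3):+0/.XOO./XOOXX, (0,4):+0/.XO.O/XOOXX
[OXO../XOOXX] X move#3: (0,3):+0/OXOX./XOOXX*, (0,4):+0/OXO.X/XOOXX
[OXOX./XOOXX] O move#4: (0,4):+0/OXOXO/XOOXX*
[OXOXO/XOOXX] end (terminal +0, X#5); searched .XO../XOO.X to 5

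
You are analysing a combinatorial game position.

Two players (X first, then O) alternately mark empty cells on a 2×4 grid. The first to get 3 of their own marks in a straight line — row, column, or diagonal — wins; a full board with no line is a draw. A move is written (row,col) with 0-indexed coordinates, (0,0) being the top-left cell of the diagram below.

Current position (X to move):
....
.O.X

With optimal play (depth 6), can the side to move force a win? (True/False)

p1 X@[..../.O.X]: (0,0)[X.../.O.X]+0* (0,1)[.X../.O.X]+0 (0,2)[..X./.O.X]+0 (0,3)[...X/.O.X]+0 (1,0)[..../XO.X]+0 (1,2)[..../.OXX]+0
p2 O@[X.../.O.X]: (0,1)[XO../.O.X]+0* (0,2)[X.O./.O.X]+0 (0,3)[X..O/.O.X]+0 (1,0)[X.../OO.X]+0 (1,2)[X.../.OOX]+0
p3 X@[XO../.O.X]: (0,2)[XOX./.O.X]+0* (0,3)[XO.X/.O.X]+0 (1,0)[XO../XO.X]+0 (1,2)[XO../.OXX]+0
p4 O@[XOX./.O.X]: (0,3)[XOXO/.O.X]+0* (1,0)[XOX./OO.X]+0 (1,2)[XOX./.OOX]+0
p5 X@[XOXO/.O.X]: (1,0)[XOXO/XO.X]+0* (1,2)[XOXO/.OXX]+0
p6 O@[XOXO/XO.X]: (1,2)[XOXO/XOOX]+0*
p7 X@[XOXO/XOOX] terminal +0; root [..../.O.X] d6

X winning at [..../.O.X]: False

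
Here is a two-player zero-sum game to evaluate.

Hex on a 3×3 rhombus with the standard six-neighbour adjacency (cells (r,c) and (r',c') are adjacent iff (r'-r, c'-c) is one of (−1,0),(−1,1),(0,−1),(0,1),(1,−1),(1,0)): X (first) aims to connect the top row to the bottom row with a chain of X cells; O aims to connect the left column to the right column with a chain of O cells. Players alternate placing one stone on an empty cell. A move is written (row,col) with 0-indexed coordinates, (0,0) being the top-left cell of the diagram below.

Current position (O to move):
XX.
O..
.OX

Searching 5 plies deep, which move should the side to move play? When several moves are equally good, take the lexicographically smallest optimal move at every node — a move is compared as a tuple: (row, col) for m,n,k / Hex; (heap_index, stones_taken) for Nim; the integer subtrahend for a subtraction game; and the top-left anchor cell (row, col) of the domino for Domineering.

O's best at [XX./O../.OX]: (1,1)

p1 O@[XX./O../.OX]: (0,2)[XXO/O../.OX]-1 (1,1)[XX./OO./.OX]+1* (1,2)[XX./O.O/.OX]+1 (2,0)[XX./O../OOX]-1
p2 X@[XX./OO./.OX]: (0,2)[XXX/OO./.OX]-1* (1,2)[XX./OOX/.OX]-1 (2,0)[XX./OO./XOX]-1
p3 O@[XXX/OO./.OX]: (1,2)[XXX/OOO/.OX]+1* (2,0)[XXX/OO./OOX]-1
p4 X@[XXX/OOO/.OX] terminal -1; root [XX./O../.OX] d5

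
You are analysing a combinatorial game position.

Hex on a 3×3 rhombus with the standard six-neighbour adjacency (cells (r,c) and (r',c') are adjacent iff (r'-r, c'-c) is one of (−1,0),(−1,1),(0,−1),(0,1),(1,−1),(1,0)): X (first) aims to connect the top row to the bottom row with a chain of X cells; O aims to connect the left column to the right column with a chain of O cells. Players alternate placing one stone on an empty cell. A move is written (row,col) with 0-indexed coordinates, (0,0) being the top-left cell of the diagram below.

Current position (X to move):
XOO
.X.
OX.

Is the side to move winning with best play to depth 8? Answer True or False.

[XOO/.X./OX.] X move#1: (1,0):+1/XOO/XX./OX.*, (1,2):-1/XOO/.XX/OX., (2,2):-1/XOO/.X./OXX
[XOO/XX./OX.] end (terminal -1, O#2); searched XOO/.X./OX. to 8

X winning at [XOO/.X./OX.]: True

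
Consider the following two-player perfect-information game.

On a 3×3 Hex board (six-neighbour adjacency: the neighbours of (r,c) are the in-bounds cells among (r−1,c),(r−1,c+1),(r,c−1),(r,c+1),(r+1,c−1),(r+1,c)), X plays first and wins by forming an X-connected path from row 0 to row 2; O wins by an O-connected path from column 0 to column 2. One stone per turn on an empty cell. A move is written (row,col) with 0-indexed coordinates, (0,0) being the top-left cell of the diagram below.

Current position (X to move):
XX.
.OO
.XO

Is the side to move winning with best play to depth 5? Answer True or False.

[XX./.OO/.XO] X move#1: (0,2):-1/XXX/.OO/.XO*, (1,0):-1/XX./XOO/.XO, (2,0):-1/XX./.OO/XXO
[XXX/.OO/.XO] O move#2: (1,0):+1/XXX/OOO/.XO*, (2,0):+1/XXX/.OO/OXO
[XXX/OOO/.XO] end (terminal -1, X#3); searched XX./.OO/.XO to 5

X winning at [XX./.OO/.XO]: False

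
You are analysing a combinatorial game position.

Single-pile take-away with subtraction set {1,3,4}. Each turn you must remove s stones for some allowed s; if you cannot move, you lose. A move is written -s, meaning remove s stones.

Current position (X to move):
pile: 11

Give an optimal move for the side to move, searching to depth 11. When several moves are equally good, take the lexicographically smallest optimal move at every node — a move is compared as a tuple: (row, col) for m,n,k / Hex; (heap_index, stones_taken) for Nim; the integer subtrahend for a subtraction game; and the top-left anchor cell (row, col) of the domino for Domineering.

ply 1, X at 11 | -1=-1→10; -3=-1→8; -4=+1→7*
ply 2, O at 7 | -1=-1→6*; -3=-1→4; -4=-1→3
ply 3, X at 6 | -1=-1→5; -3=-1→3; -4=+1→2*
ply 4, O at 2 | -1=-1→1*
ply 5, X at 1 | -1=+1→0*
ply 6: 0 is terminal -1 (O); from 11 depth 11

X's best at [11]: -4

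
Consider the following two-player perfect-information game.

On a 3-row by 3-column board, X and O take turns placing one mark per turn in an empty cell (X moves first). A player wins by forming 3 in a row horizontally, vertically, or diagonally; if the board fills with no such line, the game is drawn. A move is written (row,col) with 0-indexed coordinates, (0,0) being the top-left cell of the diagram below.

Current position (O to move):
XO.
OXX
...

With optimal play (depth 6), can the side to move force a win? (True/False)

O winning at [XO./OXX/...]: False

[XO./OXX/...] O move#1: (0,2):-1/XOO/OXX/..., (2,0):-1/XO./OXX/O.., (2,1):-1/XO./OXX/.O., (2,2):+0/XO./OXX/..O*
[XO./OXX/..O] X move#2: (0,2):+0/XOX/OXX/..O*, (2,0):+0/XO./OXX/X.O, (2,1):+0/XO./OXX/.XO
[XOX/OXX/..O] O move#3: (2,0):+0/XOX/OXX/O.O*, (2,1):-1/XOX/OXX/.OO
[XOX/OXX/O.O] X move#4: (2,1):+0/XOX/OXX/OXO*
[XOX/OXX/OXO] end (terminal +0, O#5); searched XO./OXX/... to 6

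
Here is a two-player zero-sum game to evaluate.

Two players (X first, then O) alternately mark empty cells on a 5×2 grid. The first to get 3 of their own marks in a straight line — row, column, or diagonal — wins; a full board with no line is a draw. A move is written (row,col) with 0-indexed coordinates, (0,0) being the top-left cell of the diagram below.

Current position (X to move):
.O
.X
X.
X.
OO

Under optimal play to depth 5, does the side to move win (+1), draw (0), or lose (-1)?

ply 1, X at .O/.X/X./X./OO | (0,0)=+0→XO/.X/X./X./OO; (1,0)=+1→.O/XX/X./X./OO*; (2,1)=+1→.O/.X/XX/X./OO; (3,1)=+1→.O/.X/X./XX/OO
ply 2: .O/XX/X./X./OO is terminal -1 (O); from .O/.X/X./X./OO depth 5

value(.O/.X/X./X./OO, X) = +1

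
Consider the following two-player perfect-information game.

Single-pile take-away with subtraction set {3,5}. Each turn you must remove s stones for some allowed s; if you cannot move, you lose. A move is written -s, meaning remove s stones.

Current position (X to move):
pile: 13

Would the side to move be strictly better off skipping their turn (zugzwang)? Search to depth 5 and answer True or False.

ply 1, X at 13 | -3=+1→10*; -5=+1→8
ply 2, O at 10 | -3=-1→7*; -5=-1→5
ply 3, X at 7 | -3=-1→4; -5=+1→2*
ply 4: 2 is terminal -1 (O); from 13 depth 5
if X skipped the turn, O would face:
~ ply 1, O at 13 | -3=+1→10*; -5=+1→8
~ ply 2, X at 10 | -3=-1→7*; -5=-1→5
~ ply 3, O at 7 | -3=-1→4; -5=+1→2*
~ ply 4: 2 is terminal -1 (X); from 13 depth 5
compare (X): move=+1 vs pass=-1

zugzwang(13, X) = False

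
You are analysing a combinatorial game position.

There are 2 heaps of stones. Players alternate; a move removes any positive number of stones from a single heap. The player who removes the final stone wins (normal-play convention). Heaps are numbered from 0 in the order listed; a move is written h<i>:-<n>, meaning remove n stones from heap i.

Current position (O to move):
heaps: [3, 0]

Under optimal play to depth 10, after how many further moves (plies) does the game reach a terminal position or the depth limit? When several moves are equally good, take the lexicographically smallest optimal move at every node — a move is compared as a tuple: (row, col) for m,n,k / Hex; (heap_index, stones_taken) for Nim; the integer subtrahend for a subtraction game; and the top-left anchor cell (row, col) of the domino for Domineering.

PV length from [(3,0)]: 1 ply

[(3,0)] O move#1: h0:-1:-1/(2,0), h0:-2:-1/(1,0), h0:-3:+1/(0,0)*
[(0,0)] end (terminal -1, X#2); searched (3,0) to 10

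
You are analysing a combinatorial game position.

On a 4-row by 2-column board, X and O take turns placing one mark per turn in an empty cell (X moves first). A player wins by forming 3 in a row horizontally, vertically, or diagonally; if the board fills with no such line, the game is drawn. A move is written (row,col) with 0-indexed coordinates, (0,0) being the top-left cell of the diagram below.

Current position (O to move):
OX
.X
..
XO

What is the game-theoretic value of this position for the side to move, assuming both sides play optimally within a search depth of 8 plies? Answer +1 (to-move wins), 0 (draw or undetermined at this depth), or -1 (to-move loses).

value(OX/.X/../XO, O) = 0

[OX/.X/../XO] O move#1: (1,0):-1/OX/OX/../XO, (2,0):-1/OX/.X/O./XO, (2,1):+0/OX/.X/.O/XO*
[OX/.X/.O/XO] X move#2: (1,0):+0/OX/XX/.O/XO*, (2,0):+0/OX/.X/XO/XO
[OX/XX/.O/XO] O move#3: (2,0):+0/OX/XX/OO/XO*
[OX/XX/OO/XO] end (terminal +0, X#4); searched OX/.X/../XO to 8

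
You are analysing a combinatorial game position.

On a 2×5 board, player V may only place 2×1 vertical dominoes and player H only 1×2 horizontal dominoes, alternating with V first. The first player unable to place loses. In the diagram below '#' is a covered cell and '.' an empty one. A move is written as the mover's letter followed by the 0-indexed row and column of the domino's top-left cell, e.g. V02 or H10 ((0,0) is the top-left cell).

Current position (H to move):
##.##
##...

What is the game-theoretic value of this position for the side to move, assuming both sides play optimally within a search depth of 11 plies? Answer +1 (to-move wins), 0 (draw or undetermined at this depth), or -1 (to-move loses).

value(##.##/##..., H) = +1

p1 H@[##.##/##...]: H12[##.##/####.]+1* H13[##.##/##.##]-1
p2 V@[##.##/####.] terminal -1; root [##.##/##...] d11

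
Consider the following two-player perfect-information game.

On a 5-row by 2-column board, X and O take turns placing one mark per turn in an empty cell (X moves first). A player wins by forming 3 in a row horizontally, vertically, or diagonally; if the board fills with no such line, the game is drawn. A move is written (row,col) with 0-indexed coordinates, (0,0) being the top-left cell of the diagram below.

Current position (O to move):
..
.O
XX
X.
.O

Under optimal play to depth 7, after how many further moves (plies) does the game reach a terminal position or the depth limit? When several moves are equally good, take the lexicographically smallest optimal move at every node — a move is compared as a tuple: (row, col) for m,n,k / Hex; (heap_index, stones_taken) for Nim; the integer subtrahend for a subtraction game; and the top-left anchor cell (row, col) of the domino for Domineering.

PV length from [../.O/XX/X./.O]: 4 plies

[../.O/XX/X./.O] O move#1: (0,0):-1/O./.O/XX/X./.O*, (0,1):-1/.O/.O/XX/X./.O, (1,0):-1/../OO/XX/X./.O, (3,1):-1/../.O/XX/XO/.O, (4,0):-1/../.O/XX/X./OO
[O./.O/XX/X./.O] X move#2: (0,1):+1/OX/.O/XX/X./.O*, (1,0):+1/O./XO/XX/X./.O, (3,1):+1/O./.O/XX/XX/.O, (4,0):+1/O./.O/XX/X./XO
[OX/.O/XX/X./.O] O move#3: (1,0):-1/OX/OO/XX/X./.O*, (3,1):-1/OX/.O/XX/XO/.O, (4,0):-1/OX/.O/XX/X./OO
[OX/OO/XX/X./.O] X move#4: (3,1):+0/OX/OO/XX/XX/.O, (4,0):+1/OX/OO/XX/X./XO*
[OX/OO/XX/X./XO] end (terminal -1, O#5); searched ../.O/XX/X./.O to 7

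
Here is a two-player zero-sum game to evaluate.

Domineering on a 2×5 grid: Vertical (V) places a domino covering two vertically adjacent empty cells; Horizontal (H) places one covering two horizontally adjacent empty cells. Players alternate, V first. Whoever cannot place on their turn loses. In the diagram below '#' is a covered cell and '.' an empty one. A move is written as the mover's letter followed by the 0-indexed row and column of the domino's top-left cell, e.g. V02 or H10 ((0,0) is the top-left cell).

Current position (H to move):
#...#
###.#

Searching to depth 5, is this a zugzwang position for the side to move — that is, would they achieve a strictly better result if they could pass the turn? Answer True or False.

p1 H@[#...#/###.#]: H01[###.#/###.#]-1 H02[#.###/###.#]+1*
p2 V@[#.###/###.#] terminal -1; root [#...#/###.#] d5
suppose H passes — search the same position with V to move:
pass> p1 V@[#...#/###.#]: V03[#..##/#####]-1*
pass> p2 H@[#..##/#####]: H01[#####/#####]+1*
pass> p3 V@[#####/#####] terminal -1; root [#...#/###.#] d5
for H: play +1, pass +1

zugzwang(#...#/###.#, H) = False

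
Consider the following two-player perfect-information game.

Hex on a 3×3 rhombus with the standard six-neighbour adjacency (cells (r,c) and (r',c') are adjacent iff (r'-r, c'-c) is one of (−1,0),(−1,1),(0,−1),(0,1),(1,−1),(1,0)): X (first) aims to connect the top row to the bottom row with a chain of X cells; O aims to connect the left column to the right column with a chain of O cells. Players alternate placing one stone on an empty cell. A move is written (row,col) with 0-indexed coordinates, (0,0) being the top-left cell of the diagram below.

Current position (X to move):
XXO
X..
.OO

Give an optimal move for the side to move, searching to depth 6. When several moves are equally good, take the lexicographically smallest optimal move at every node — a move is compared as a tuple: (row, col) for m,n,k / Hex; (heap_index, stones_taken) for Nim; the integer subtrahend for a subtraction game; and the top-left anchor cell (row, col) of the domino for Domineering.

X's best at [XXO/X../.OO]: (2,0)

p1 X@[XXO/X../.OO]: (1,1)[XXO/XX./.OO]-1 (1,2)[XXO/X.X/.OO]-1 (2,0)[XXO/X../XOO]+1*
p2 O@[XXO/X../XOO] terminal -1; root [XXO/X../.OO] d6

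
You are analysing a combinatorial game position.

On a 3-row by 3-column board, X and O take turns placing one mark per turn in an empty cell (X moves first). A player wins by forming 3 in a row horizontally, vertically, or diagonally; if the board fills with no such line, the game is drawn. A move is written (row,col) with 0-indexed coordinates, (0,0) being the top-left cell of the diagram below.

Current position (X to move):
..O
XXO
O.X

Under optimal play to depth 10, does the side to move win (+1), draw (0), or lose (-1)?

[..O/XXO/O.X] X move#1: (0,0):+1/X.O/XXO/O.X*, (0,1):+1/.XO/XXO/O.X, (2,1):+1/..O/XXO/OXX
[X.O/XXO/O.X] end (terminal -1, O#2); searched ..O/XXO/O.X to 10

value(..O/XXO/O.X, X) = +1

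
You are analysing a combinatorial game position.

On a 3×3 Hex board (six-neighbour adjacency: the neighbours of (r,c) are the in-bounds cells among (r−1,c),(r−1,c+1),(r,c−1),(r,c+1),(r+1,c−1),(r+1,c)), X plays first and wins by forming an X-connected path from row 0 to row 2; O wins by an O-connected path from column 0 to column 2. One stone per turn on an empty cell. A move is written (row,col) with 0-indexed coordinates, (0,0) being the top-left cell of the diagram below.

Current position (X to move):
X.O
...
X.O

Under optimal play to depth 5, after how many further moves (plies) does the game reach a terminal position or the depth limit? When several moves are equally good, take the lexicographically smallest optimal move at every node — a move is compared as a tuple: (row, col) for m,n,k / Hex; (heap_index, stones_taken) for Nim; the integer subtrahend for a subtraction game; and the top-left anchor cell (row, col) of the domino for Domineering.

PV length from [X.O/.../X.O]: 3 plies

[X.O/.../X.O] X move#1: (0,1):+1/XXO/.../X.O*, (1,0):+1/X.O/X../X.O, (1,1):+1/X.O/.X./X.O, (1,2):-1/X.O/..X/X.O, (2,1):-1/X.O/.../XXO
[XXO/.../X.O] O move#2: (1,0):-1/XXO/O../X.O*, (1,1):-1/XXO/.O./X.O, (1,2):-1/XXO/..O/X.O, (2,1):-1/XXO/.../XOO
[XXO/O../X.O] X move#3: (1,1):+1/XXO/OX./X.O*, (1,2):-1/XXO/O.X/X.O, (2,1):-1/XXO/O../XXO
[XXO/OX./X.O] end (terminal -1, O#4); searched X.O/.../X.O to 5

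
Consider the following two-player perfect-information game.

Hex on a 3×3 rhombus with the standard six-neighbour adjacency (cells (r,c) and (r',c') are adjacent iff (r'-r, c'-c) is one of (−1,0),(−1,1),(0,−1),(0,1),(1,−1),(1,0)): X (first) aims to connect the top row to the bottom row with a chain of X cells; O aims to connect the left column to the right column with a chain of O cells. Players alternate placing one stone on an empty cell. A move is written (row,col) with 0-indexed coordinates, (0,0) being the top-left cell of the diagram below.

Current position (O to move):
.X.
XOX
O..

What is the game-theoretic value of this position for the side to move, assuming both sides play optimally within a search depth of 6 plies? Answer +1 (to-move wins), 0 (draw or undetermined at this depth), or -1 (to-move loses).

value(.X./XOX/O.., O) = +1

ply 1, O at .X./XOX/O.. | (0,0)=-1→OX./XOX/O..; (0,2)=+1→.XO/XOX/O..*; (2,1)=+1→.X./XOX/OO.; (2,2)=+1→.X./XOX/O.O
ply 2: .XO/XOX/O.. is terminal -1 (X); from .X./XOX/O.. depth 6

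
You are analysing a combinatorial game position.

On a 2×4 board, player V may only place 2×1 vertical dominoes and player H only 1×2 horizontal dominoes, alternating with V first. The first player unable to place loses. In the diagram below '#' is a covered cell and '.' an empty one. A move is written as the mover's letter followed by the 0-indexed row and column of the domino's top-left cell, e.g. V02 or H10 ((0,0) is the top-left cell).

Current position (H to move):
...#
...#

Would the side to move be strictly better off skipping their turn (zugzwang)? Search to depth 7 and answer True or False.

[...#/...#] H move#1: H00:+1/##.#/...#*, H01:+1/.###/...#, H10:+1/...#/##.#, H11:+1/...#/.###
[##.#/...#] V move#2: V02:-1/####/..##*
[####/..##] H move#3: H10:+1/####/####*
[####/####] end (terminal -1, V#4); searched ...#/...# to 7
if H skipped the turn, V would face:
~ [...#/...#] V move#1: V00:-1/#..#/#..#, V01:+1/.#.#/.#.#*, V02:-1/..##/..##
~ [.#.#/.#.#] end (terminal -1, H#2); searched ...#/...# to 7
compare (H): move=+1 vs pass=-1

zugzwang(...#/...#, H) = False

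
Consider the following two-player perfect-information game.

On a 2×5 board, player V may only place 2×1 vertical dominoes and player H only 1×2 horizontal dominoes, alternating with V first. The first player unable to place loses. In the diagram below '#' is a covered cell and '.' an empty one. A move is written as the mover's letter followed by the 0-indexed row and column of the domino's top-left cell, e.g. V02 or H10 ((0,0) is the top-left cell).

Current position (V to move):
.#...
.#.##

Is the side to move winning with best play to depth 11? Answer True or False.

[.#.../.#.##] V move#1: V00:-1/##.../##.##, V02:+1/.##../.####*
[.##../.####] H move#2: H03:-1/.####/.####*
[.####/.####] V move#3: V00:+1/#####/#####*
[#####/#####] end (terminal -1, H#4); searched .#.../.#.## to 11

V winning at [.#.../.#.##]: True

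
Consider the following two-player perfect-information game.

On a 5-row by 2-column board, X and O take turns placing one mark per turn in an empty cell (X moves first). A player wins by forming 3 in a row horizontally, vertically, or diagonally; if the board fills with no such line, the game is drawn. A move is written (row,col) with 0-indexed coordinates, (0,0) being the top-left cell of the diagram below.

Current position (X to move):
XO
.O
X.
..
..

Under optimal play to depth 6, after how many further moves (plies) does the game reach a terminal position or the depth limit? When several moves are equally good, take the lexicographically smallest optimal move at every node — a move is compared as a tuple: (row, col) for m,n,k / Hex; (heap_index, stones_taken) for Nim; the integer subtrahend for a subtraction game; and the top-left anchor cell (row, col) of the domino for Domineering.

p1 X@[XO/.O/X./../..]: (1,0)[XO/XO/X./../..]+1* (2,1)[XO/.O/XX/../..]+0 (3,0)[XO/.O/X./X./..]-1 (3,1)[XO/.O/X./.X/..]-1 (4,0)[XO/.O/X./../X.]-1 (4,1)[XO/.O/X./../.X]-1
p2 O@[XO/XO/X./../..] terminal -1; root [XO/.O/X./../..] d6

PV length from [XO/.O/X./../..]: 1 ply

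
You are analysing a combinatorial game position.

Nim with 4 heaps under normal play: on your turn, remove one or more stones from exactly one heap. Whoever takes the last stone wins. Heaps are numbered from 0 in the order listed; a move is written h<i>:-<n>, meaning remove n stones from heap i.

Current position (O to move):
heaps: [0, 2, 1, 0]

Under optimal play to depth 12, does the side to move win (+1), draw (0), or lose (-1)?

p1 O@[(0,2,1,0)]: h1:-1[(0,1,1,0)]+1* h1:-2[(0,0,1,0)]-1 h2:-1[(0,2,0,0)]-1
p2 X@[(0,1,1,0)]: h1:-1[(0,0,1,0)]-1* h2:-1[(0,1,0,0)]-1
p3 O@[(0,0,1,0)]: h2:-1[(0,0,0,0)]+1*
p4 X@[(0,0,0,0)] terminal -1; root [(0,2,1,0)] d12

value((0,2,1,0), O) = +1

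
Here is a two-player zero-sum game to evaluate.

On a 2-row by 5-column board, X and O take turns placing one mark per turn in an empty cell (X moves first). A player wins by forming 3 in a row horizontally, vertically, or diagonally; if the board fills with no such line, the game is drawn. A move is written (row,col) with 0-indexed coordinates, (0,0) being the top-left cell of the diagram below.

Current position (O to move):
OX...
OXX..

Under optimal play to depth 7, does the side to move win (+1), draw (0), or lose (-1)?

value(OX.../OXX.., O) = 0

p1 O@[OX.../OXX..]: (0,2)[OXO../OXX..]-1 (0,3)[OX.O./OXX..]-1 (0,4)[OX..O/OXX..]-1 (1,3)[OX.../OXXO.]+0* (1,4)[OX.../OXX.O]-1
p2 X@[OX.../OXXO.]: (0,2)[OXX../OXXO.]+0* (0,3)[OX.X./OXXO.]+0 (0,4)[OX..X/OXXO.]+0 (1,4)[OX.../OXXOX]+0
p3 O@[OXX../OXXO.]: (0,3)[OXXO./OXXO.]+0* (0,4)[OXX.O/OXXO.]-1 (1,4)[OXX../OXXOO]-1
p4 X@[OXXO./OXXO.]: (0,4)[OXXOX/OXXO.]+0* (1,4)[OXXO./OXXOX]+0
p5 O@[OXXOX/OXXO.]: (1,4)[OXXOX/OXXOO]+0*
p6 X@[OXXOX/OXXOO] terminal +0; root [OX.../OXX..] d7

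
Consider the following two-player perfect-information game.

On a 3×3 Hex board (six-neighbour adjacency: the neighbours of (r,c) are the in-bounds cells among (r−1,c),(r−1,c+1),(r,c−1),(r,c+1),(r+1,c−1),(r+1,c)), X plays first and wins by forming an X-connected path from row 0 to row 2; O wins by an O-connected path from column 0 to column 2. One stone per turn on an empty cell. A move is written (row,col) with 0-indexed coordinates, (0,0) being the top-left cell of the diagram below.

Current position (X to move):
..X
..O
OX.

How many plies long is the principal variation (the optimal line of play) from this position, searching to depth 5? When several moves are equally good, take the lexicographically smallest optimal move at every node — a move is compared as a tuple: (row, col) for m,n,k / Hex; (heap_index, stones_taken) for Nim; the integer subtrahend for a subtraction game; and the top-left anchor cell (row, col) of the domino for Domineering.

ply 1, X at ..X/..O/OX. | (0,0)=-1→X.X/..O/OX.; (0,1)=-1→.XX/..O/OX.; (1,0)=-1→..X/X.O/OX.; (1,1)=+1→..X/.XO/OX.*; (2,2)=-1→..X/..O/OXX
ply 2: ..X/.XO/OX. is terminal -1 (O); from ..X/..O/OX. depth 5

PV length from [..X/..O/OX.]: 1 ply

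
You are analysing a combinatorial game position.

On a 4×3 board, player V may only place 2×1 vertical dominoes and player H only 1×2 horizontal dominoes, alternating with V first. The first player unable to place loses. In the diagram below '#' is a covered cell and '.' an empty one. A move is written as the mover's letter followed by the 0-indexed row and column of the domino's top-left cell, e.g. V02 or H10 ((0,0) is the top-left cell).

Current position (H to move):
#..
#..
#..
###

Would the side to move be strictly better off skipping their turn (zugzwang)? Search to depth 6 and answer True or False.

[#../#../#../###] H move#1: H01:-1/###/#../#../###, H11:+1/#../###/#../###*, H21:-1/#../#../###/###
[#../###/#../###] end (terminal -1, V#2); searched #../#../#../### to 6
if H skipped the turn, V would face:
~ [#../#../#../###] V move#1: V01:+1/##./##./#../###*, V02:+1/#.#/#.#/#../###, V11:+1/#../##./##./###, V12:+1/#../#.#/#.#/###
~ [##./##./#../###] H move#2: H21:-1/##./##./###/###*
~ [##./##./###/###] V move#3: V02:+1/###/###/###/###*
~ [###/###/###/###] end (terminal -1, H#4); searched #../#../#../### to 6
compare (H): move=+1 vs pass=-1

zugzwang(#../#../#../###, H) = False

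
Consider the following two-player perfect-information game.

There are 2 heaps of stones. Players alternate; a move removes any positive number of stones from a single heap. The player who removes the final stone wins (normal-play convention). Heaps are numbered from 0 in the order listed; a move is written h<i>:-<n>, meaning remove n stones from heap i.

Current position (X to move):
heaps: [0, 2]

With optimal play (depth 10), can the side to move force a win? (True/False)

X winning at [(0,2)]: True

ply 1, X at (0,2) | h1:-1=-1→(0,1); h1:-2=+1→(0,0)*
ply 2: (0,0) is terminal -1 (O); from (0,2) depth 10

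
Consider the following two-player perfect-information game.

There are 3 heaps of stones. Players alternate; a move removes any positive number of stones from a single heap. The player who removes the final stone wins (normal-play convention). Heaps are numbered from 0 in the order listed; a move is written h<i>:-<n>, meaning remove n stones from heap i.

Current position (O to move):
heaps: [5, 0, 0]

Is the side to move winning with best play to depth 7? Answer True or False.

O winning at [(5,0,0)]: True

[(5,0,0)] O move#1: h0:-1:-1/(4,0,0), h0:-2:-1/(3,0,0), h0:-3:-1/(2,0,0), h0:-4:-1/(1,0,0), h0:-5:+1/(0,0,0)*
[(0,0,0)] end (terminal -1, X#2); searched (5,0,0) to 7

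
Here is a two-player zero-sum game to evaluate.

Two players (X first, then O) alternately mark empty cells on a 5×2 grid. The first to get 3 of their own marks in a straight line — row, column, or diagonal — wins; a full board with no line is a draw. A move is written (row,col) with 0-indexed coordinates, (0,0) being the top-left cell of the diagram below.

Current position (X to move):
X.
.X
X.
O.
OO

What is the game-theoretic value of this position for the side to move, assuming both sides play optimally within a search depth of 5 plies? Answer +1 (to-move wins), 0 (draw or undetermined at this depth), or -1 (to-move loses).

value(X./.X/X./O./OO, X) = +1

ply 1, X at X./.X/X./O./OO | (0,1)=+1→XX/.X/X./O./OO*; (1,0)=+1→X./XX/X./O./OO; (2,1)=+1→X./.X/XX/O./OO; (3,1)=+1→X./.X/X./OX/OO
ply 2, O at XX/.X/X./O./OO | (1,0)=-1→XX/OX/X./O./OO*; (2,1)=-1→XX/.X/XO/O./OO; (3,1)=-1→XX/.X/X./OO/OO
ply 3, X at XX/OX/X./O./OO | (2,1)=+1→XX/OX/XX/O./OO*; (3,1)=+0→XX/OX/X./OX/OO
ply 4: XX/OX/XX/O./OO is terminal -1 (O); from X./.X/X./O./OO depth 5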